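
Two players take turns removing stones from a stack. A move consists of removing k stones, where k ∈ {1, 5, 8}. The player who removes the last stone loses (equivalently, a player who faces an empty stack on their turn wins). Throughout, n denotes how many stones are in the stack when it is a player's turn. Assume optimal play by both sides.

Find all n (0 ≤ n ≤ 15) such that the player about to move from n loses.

1, 3, 5, 7, 14

Positions with no move are W. A position that does have a move is losing for the player to move precisely when every available move leads to a winning position for the opponent. Fill in the labels:
n=0: no move; the opponent has just taken the last stone and therefore loses → W
n=1: L (sole option 0(W) is W)
n=2: W (go to 1, an L position)
n=3: L (sole option 2(W) is W)
n=4: W (go to 3, an L position)
n=5: L (options 4(W), 0(W) are all W)
n=6: W (go to 5, an L position)
n=7: L (options 6(W), 2(W) are all W)
n=8: W (go to 7, an L position)
n=9: W (go to 1, an L position)
n=10: W (go to 5, an L position)
n=11: W (go to 3, an L position)
n=12: W (go to 7, an L position)
n=13: W (go to 5, an L position)
n=14: L (options 13(W), 9(W), 6(W) are all W)
n=15: W (go to 14, an L position)
Reading off the rows marked L gives the requested list; there are 5 such values of n.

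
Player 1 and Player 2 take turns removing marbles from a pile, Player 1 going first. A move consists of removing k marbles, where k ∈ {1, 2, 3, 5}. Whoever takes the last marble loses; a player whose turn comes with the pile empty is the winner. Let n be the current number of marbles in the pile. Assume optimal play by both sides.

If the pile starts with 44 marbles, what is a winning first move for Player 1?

Classify positions by backward induction: terminal positions (no move available) are W. From any other position, the mover wins iff some move reaches an L.
n=0: no move; the opponent has just taken the last marble and therefore loses → W
n=1: →0(W) only, which is W, so L
n=2: →1(L), so W
n=3: →1(L), so W
n=4: →1(L), so W
n=5: →4(W), 3(W), 2(W), 0(W) — all W, so L
n=6: →5(L), so W
n=7: →5(L), so W
n=8: →5(L), so W
n=9: →8(W), 7(W), 6(W), 4(W) — all W, so L
n=10: →9(L), so W
n=11: →9(L), so W
n=12: →9(L), so W
n=13: →12(W), 11(W), 10(W), 8(W) — all W, so L
n=14: →13(L), so W
n=15: →13(L), so W
n=16: →13(L), so W
n=17: →16(W), 15(W), 14(W), 12(W) — all W, so L
n=18: →17(L), so W
n=19: →17(L), so W
n=20: →17(L), so W
n=21: →20(W), 19(W), 18(W), 16(W) — all W, so L
n=22: →21(L), so W
n=23: →21(L), so W
n=24: →21(L), so W
n=25: →24(W), 23(W), 22(W), 20(W) — all W, so L
n=26: →25(L), so W
n=27: →25(L), so W
n=28: →25(L), so W
n=29: →28(W), 27(W), 26(W), 24(W) — all W, so L
n=30: →29(L), so W
n=31: →29(L), so W
n=32: →29(L), so W
n=33: →32(W), 31(W), 30(W), 28(W) — all W, so L
n=34: →33(L), so W
n=35: →33(L), so W
n=36: →33(L), so W
n=37: →36(W), 35(W), 34(W), 32(W) — all W, so L
n=38: →37(L), so W
n=39: →37(L), so W
n=40: →37(L), so W
n=41: →40(W), 39(W), 38(W), 36(W) — all W, so L
n=42: →41(L), so W
n=43: →41(L), so W
n=44: →41(L), so W
From 44, the L positions reachable in one move are: 41.

Remove 3, leaving 41.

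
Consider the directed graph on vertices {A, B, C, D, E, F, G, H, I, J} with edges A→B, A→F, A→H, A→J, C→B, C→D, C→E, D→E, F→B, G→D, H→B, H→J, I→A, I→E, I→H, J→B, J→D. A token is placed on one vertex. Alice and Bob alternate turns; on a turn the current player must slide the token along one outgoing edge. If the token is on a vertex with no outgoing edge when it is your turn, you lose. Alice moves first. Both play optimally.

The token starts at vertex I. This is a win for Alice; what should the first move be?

Move to E.

Work bottom-up. With no move the player to move loses. Otherwise the position is W if at least one move leads to an L position for the opponent, and L if every move leads to a W.
Every edge goes from a vertex to one that appears earlier in the order B, E, F, D, J, H, C, A, I, G, so processing vertices in that order labels each vertex after all of its successors.
B: no outgoing edge → L
E: no outgoing edge → L
F: →B(L), so W
D: →E(L), so W
J: →B(L), so W
H: →B(L), so W
C: →E(L), so W
A: →B(L), so W
I: →E(L), so W
G: →D(W) only, which is W, so L
From I, the L positions reachable in one move are: E.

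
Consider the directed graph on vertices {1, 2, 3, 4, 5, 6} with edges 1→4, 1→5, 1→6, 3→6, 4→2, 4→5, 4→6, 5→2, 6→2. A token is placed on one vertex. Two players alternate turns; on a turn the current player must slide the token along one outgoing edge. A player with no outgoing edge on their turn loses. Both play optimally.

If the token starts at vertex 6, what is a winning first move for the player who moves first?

Move to 2.

Label each position W (a win for the player to move) or L (a loss). A position with no legal move is L; any other position is W exactly when some move reaches an L, and L when every move reaches a W.
Every edge goes from a vertex to one that appears earlier in the order 2, 6, 5, 4, 3, 1, so processing vertices in that order labels each vertex after all of its successors.
2: no outgoing edge → L
6: →2(L), so W
5: →2(L), so W
4: →2(L), so W
3: →6(W) only, which is W, so L
1: →4(W), 5(W), 6(W) — all W, so L
From 6, the L positions reachable in one move are: 2.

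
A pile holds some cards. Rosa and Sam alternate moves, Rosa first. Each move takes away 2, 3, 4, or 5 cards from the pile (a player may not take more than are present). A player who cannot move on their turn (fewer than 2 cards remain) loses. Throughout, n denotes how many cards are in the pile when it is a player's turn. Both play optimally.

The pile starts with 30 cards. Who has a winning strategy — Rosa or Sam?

Classify positions by backward induction: terminal positions (no move available) are L. From any other position, the mover wins iff some move reaches an L.
n=0: no move → L
n=1: no move → L
n=2: →0(L), so W
n=3: →1(L), so W
n=4: →1(L), so W
n=5: →1(L), so W
n=6: →1(L), so W
n=7: →5(W), 4(W), 3(W), 2(W) — all W, so L
n=8: →6(W), 5(W), 4(W), 3(W) — all W, so L
n=9: →7(L), so W
n=10: →8(L), so W
n=11: →8(L), so W
n=12: →8(L), so W
n=13: →8(L), so W
n=14: →12(W), 11(W), 10(W), 9(W) — all W, so L
n=15: →13(W), 12(W), 11(W), 10(W) — all W, so L
n=16: →14(L), so W
n=17: →15(L), so W
n=18: →15(L), so W
n=19: →15(L), so W
n=20: →15(L), so W
n=21: →19(W), 18(W), 17(W), 16(W) — all W, so L
n=22: →20(W), 19(W), 18(W), 17(W) — all W, so L
n=23: →21(L), so W
n=24: →22(L), so W
n=25: →22(L), so W
n=26: →22(L), so W
n=27: →22(L), so W
n=28: →26(W), 25(W), 24(W), 23(W) — all W, so L
n=29: →27(W), 26(W), 25(W), 24(W) — all W, so L
n=30: →28(L), so W
The starting position 30 is W: Rosa should remove 2, leaving 28, handing over an L position.

Rosa wins.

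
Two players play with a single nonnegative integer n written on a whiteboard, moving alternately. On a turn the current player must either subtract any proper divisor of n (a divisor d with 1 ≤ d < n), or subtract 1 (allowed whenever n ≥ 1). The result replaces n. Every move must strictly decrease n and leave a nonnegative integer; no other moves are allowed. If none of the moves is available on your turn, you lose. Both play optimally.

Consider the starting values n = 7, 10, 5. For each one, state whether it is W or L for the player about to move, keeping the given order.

7: L, 10: W, 5: L

Classify positions by backward induction: terminal positions (no move available) are L. From any other position, the mover wins iff some move reaches an L.
n=0: no move → L
n=1: can move to 0, which is L ⇒ W
n=2: the only move is to 1(W), a W ⇒ L
n=3: can move to 2, which is L ⇒ W
n=4: can move to 2, which is L ⇒ W
n=5: the only move is to 4(W), a W ⇒ L
n=6: can move to 5, which is L ⇒ W
n=7: the only move is to 6(W), a W ⇒ L
n=8: can move to 7, which is L ⇒ W
n=9: moves to 6(W), 8(W); every one is W ⇒ L
n=10: can move to 5, which is L ⇒ W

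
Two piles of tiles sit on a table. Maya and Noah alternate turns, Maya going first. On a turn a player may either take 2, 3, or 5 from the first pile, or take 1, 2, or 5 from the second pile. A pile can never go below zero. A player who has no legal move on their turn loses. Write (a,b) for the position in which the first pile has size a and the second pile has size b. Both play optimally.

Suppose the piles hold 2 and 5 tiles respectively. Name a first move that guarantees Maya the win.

Move to (2,4).

Positions with no move are L. A position that does have a move is losing for the player to move precisely when every available move leads to a winning position for the opponent. Fill in the labels:
No move ever increases a pile, so every position that can arise here has a ≤ 2 and b ≤ 5; it is enough to label the cells with 0 ≤ a ≤ 2 and 0 ≤ b ≤ 5.
Every move lowers a or b (never raises either), so fill the grid row by row in increasing a, and left to right within a row: each cell's successors are then already labelled.
      b=0  b=1  b=2  b=3  b=4  b=5
a=0:    L    W    W    L    W    W
a=1:    L    W    W    L    W    W
a=2:    W    L    W    W    L    W
Cells with no legal move (terminal, hence L): (0,0), (1,0).
The remaining L cells, each justified by listing all of its moves:
(0,3): L (options (0,2)(W), (0,1)(W) are all W)
(1,3): L (options (1,2)(W), (1,1)(W) are all W)
(2,1): L (options (0,1)(W), (2,0)(W) are all W)
(2,4): L (options (0,4)(W), (2,3)(W), (2,2)(W) are all W)
Every other cell has at least one move into one of the L cells above, so it is W.
From (2,5), the L positions reachable in one move are: (2,4).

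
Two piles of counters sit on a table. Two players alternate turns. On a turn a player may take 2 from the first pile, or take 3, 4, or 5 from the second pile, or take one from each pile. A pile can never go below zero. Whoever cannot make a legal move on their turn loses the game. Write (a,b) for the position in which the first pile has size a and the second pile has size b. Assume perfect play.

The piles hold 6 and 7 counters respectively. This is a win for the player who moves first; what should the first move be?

Classify positions by backward induction: terminal positions (no move available) are L. From any other position, the mover wins iff some move reaches an L.
No move ever increases a pile, so every position that can arise here has a ≤ 6 and b ≤ 7; it is enough to label the cells with 0 ≤ a ≤ 6 and 0 ≤ b ≤ 7.
Every move lowers a or b (never raises either), so fill the grid row by row in increasing a, and left to right within a row: each cell's successors are then already labelled.
      b=0  b=1  b=2  b=3  b=4  b=5  b=6  b=7
a=0:    L    L    L    W    W    W    W    W
a=1:    L    W    W    W    W    W    L    L
a=2:    W    W    W    L    L    L    W    W
a=3:    W    L    L    L    W    W    W    W
a=4:    L    L    W    W    W    W    W    L
a=5:    L    W    W    W    W    W    L    L
a=6:    W    W    L    L    L    W    W    W
Cells with no legal move (terminal, hence L): (0,0), (0,1), (0,2), (1,0).
The remaining L cells, each justified by listing all of its moves:
(1,6): →(1,3)(W), (1,2)(W), (1,1)(W), (0,5)(W) — all W, so L
(1,7): →(1,4)(W), (1,3)(W), (1,2)(W), (0,6)(W) — all W, so L
(2,3): →(0,3)(W), (2,0)(W), (1,2)(W) — all W, so L
(2,4): →(0,4)(W), (2,1)(W), (2,0)(W), (1,3)(W) — all W, so L
(2,5): →(0,5)(W), (2,2)(W), (2,1)(W), (2,0)(W), (1,4)(W) — all W, so L
(3,1): →(1,1)(W), (2,0)(W) — all W, so L
(3,2): →(1,2)(W), (2,1)(W) — all W, so L
(3,3): →(1,3)(W), (3,0)(W), (2,2)(W) — all W, so L
(4,0): →(2,0)(W) only, which is W, so L
(4,1): →(2,1)(W), (3,0)(W) — all W, so L
(4,7): →(2,7)(W), (4,4)(W), (4,3)(W), (4,2)(W), (3,6)(W) — all W, so L
(5,0): →(3,0)(W) only, which is W, so L
(5,6): →(3,6)(W), (5,3)(W), (5,2)(W), (5,1)(W), (4,5)(W) — all W, so L
(5,7): →(3,7)(W), (5,4)(W), (5,3)(W), (5,2)(W), (4,6)(W) — all W, so L
(6,2): →(4,2)(W), (5,1)(W) — all W, so L
(6,3): →(4,3)(W), (6,0)(W), (5,2)(W) — all W, so L
(6,4): →(4,4)(W), (6,1)(W), (6,0)(W), (5,3)(W) — all W, so L
Every other cell has at least one move into one of the L cells above, so it is W.
From (6,7), the L positions reachable in one move are: (4,7), (6,4), (6,3), (6,2), (5,6). Any move reaching one of these is winning.

Move to (4,7).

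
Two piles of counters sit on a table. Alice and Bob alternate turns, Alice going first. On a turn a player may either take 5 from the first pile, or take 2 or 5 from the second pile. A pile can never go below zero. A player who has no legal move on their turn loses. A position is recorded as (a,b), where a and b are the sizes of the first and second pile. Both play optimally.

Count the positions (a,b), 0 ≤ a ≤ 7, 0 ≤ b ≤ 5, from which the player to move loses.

21

Compute win/loss labels from the base case upward. A position with no move is L. Any other position is W if it can reach an L in one move, else L.
Every move lowers a or b (never raises either), so fill the grid row by row in increasing a, and left to right within a row: each cell's successors are then already labelled.
      b=0  b=1  b=2  b=3  b=4  b=5
a=0:    L    L    W    W    L    W
a=1:    L    L    W    W    L    W
a=2:    L    L    W    W    L    W
a=3:    L    L    W    W    L    W
a=4:    L    L    W    W    L    W
a=5:    W    W    L    L    W    W
a=6:    W    W    L    L    W    W
a=7:    W    W    L    L    W    W
Cells with no legal move (terminal, hence L): (0,0), (0,1), (1,0), (1,1), (2,0), (2,1), (3,0), (3,1), (4,0), (4,1).
The remaining L cells, each justified by listing all of its moves:
(0,4): →(0,2)(W) only, which is W, so L
(1,4): →(1,2)(W) only, which is W, so L
(2,4): →(2,2)(W) only, which is W, so L
(3,4): →(3,2)(W) only, which is W, so L
(4,4): →(4,2)(W) only, which is W, so L
(5,2): →(0,2)(W), (5,0)(W) — all W, so L
(5,3): →(0,3)(W), (5,1)(W) — all W, so L
(6,2): →(1,2)(W), (6,0)(W) — all W, so L
(6,3): →(1,3)(W), (6,1)(W) — all W, so L
(7,2): →(2,2)(W), (7,0)(W) — all W, so L
(7,3): →(2,3)(W), (7,1)(W) — all W, so L
Every other cell has at least one move into one of the L cells above, so it is W.
L cells per row: a=0: 3, a=1: 3, a=2: 3, a=3: 3, a=4: 3, a=5: 2, a=6: 2, a=7: 2; total 21.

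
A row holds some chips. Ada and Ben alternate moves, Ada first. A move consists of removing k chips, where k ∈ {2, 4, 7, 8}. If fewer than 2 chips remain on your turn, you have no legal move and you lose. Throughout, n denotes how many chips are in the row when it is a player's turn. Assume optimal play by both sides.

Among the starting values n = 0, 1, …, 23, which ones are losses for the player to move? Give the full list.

0, 1, 6, 11, 12, 17, 22, 23

Work bottom-up. With no move the player to move loses. Otherwise the position is W if at least one move leads to an L position for the opponent, and L if every move leads to a W.
n=0: no move → L
n=1: no move → L
n=2: can move to 0, which is L ⇒ W
n=3: can move to 1, which is L ⇒ W
n=4: can move to 0, which is L ⇒ W
n=5: can move to 1, which is L ⇒ W
n=6: moves to 4(W), 2(W); every one is W ⇒ L
n=7: can move to 0, which is L ⇒ W
n=8: can move to 6, which is L ⇒ W
n=9: can move to 1, which is L ⇒ W
n=10: can move to 6, which is L ⇒ W
n=11: moves to 9(W), 7(W), 4(W), 3(W); every one is W ⇒ L
n=12: moves to 10(W), 8(W), 5(W), 4(W); every one is W ⇒ L
n=13: can move to 11, which is L ⇒ W
n=14: can move to 12, which is L ⇒ W
n=15: can move to 11, which is L ⇒ W
n=16: can move to 12, which is L ⇒ W
n=17: moves to 15(W), 13(W), 10(W), 9(W); every one is W ⇒ L
n=18: can move to 11, which is L ⇒ W
n=19: can move to 17, which is L ⇒ W
n=20: can move to 12, which is L ⇒ W
n=21: can move to 17, which is L ⇒ W
n=22: moves to 20(W), 18(W), 15(W), 14(W); every one is W ⇒ L
n=23: moves to 21(W), 19(W), 16(W), 15(W); every one is W ⇒ L
The losing starting values of n are exactly the entries labelled L in this table (8 of them).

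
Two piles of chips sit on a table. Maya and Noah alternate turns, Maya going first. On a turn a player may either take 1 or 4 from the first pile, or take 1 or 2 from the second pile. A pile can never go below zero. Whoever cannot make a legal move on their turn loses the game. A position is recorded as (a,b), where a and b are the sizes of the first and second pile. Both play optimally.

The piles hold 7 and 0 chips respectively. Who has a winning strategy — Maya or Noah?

Classify positions by backward induction: terminal positions (no move available) are L. From any other position, the mover wins iff some move reaches an L.
No move ever increases a pile, so every position that can arise here has a ≤ 7 and b ≤ 0; it is enough to label the cells with 0 ≤ a ≤ 7 and 0 ≤ b ≤ 0.
Every move lowers a or b (never raises either), so fill the grid row by row in increasing a, and left to right within a row: each cell's successors are then already labelled.
      b=0
a=0:    L
a=1:    W
a=2:    L
a=3:    W
a=4:    W
a=5:    L
a=6:    W
a=7:    L
Cells with no legal move (terminal, hence L): (0,0).
The remaining L cells, each justified by listing all of its moves:
(2,0): L (sole option (1,0)(W) is W)
(5,0): L (options (4,0)(W), (1,0)(W) are all W)
(7,0): L (options (6,0)(W), (3,0)(W) are all W)
Every other cell has at least one move into one of the L cells above, so it is W.
The starting position (7,0) is L: whatever Maya does, the opponent receives a W position.

Noah wins.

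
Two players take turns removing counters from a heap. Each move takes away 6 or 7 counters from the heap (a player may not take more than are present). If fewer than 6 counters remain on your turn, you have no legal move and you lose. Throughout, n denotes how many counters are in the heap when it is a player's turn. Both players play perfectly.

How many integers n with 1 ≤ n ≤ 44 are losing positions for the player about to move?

Use the standard recursion: the mover loses at a terminal position; elsewhere, the mover wins exactly when some move hands the opponent an L position.
n=0: no move → L
n=1: no move → L
n=2: no move → L
n=3: no move → L
n=4: no move → L
n=5: no move → L
n=6: reaches L-position 0 → W
n=7: reaches L-position 1 → W
n=8: reaches L-position 2 → W
n=9: reaches L-position 3 → W
n=10: reaches L-position 4 → W
n=11: reaches L-position 5 → W
n=12: reaches L-position 5 → W
n=13: only reaches 7(W), 6(W), all W → L
n=14: only reaches 8(W), 7(W), all W → L
n=15: only reaches 9(W), 8(W), all W → L
n=16: only reaches 10(W), 9(W), all W → L
n=17: only reaches 11(W), 10(W), all W → L
n=18: only reaches 12(W), 11(W), all W → L
n=19: reaches L-position 13 → W
n=20: reaches L-position 14 → W
n=21: reaches L-position 15 → W
n=22: reaches L-position 16 → W
n=23: reaches L-position 17 → W
n=24: reaches L-position 18 → W
n=25: reaches L-position 18 → W
n=26: only reaches 20(W), 19(W), all W → L
n=27: only reaches 21(W), 20(W), all W → L
n=28: only reaches 22(W), 21(W), all W → L
n=29: only reaches 23(W), 22(W), all W → L
n=30: only reaches 24(W), 23(W), all W → L
n=31: only reaches 25(W), 24(W), all W → L
n=32: reaches L-position 26 → W
n=33: reaches L-position 27 → W
n=34: reaches L-position 28 → W
n=35: reaches L-position 29 → W
n=36: reaches L-position 30 → W
n=37: reaches L-position 31 → W
n=38: reaches L-position 31 → W
n=39: only reaches 33(W), 32(W), all W → L
n=40: only reaches 34(W), 33(W), all W → L
n=41: only reaches 35(W), 34(W), all W → L
n=42: only reaches 36(W), 35(W), all W → L
n=43: only reaches 37(W), 36(W), all W → L
n=44: only reaches 38(W), 37(W), all W → L
L entries with 1 ≤ n ≤ 44 (n=0 is outside the asked range and is not counted): n = 1, 2, 3, 4, 5, 13, 14, 15, 16, 17, 18, 26, 27, 28, 29, 30, 31, 39, 40, 41, 42, 43, 44; that makes 23.

23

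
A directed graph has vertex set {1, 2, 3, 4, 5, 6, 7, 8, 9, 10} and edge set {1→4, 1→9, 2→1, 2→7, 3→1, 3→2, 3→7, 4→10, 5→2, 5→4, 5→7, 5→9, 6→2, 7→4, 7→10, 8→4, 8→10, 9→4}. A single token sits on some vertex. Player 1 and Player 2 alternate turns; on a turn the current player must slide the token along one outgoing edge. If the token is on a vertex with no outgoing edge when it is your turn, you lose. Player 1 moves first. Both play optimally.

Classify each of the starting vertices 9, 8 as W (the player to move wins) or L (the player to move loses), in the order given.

Label each position W (a win for the player to move) or L (a loss). A position with no legal move is L; any other position is W exactly when some move reaches an L, and L when every move reaches a W.
Every edge goes from a vertex to one that appears earlier in the order 10, 4, 9, 1, 7, 2, 5, 6, 8, 3, so processing vertices in that order labels each vertex after all of its successors.
10: no outgoing edge → L
4: can move to 10, which is L ⇒ W
9: the only move is to 4(W), a W ⇒ L
1: can move to 9, which is L ⇒ W
7: can move to 10, which is L ⇒ W
2: moves to 7(W), 1(W); every one is W ⇒ L
5: can move to 2, which is L ⇒ W
6: can move to 2, which is L ⇒ W
8: can move to 10, which is L ⇒ W
3: can move to 2, which is L ⇒ W

9: L, 8: W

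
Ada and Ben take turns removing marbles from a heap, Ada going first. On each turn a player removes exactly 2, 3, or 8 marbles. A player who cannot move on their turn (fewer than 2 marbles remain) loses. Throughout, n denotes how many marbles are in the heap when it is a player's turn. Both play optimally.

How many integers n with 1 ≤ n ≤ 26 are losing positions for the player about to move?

11

Classify positions by backward induction: terminal positions (no move available) are L. From any other position, the mover wins iff some move reaches an L.
n=0: no move → L
n=1: no move → L
n=2: can move to 0, which is L ⇒ W
n=3: can move to 1, which is L ⇒ W
n=4: can move to 1, which is L ⇒ W
n=5: moves to 3(W), 2(W); every one is W ⇒ L
n=6: moves to 4(W), 3(W); every one is W ⇒ L
n=7: can move to 5, which is L ⇒ W
n=8: can move to 6, which is L ⇒ W
n=9: can move to 6, which is L ⇒ W
n=10: moves to 8(W), 7(W), 2(W); every one is W ⇒ L
n=11: moves to 9(W), 8(W), 3(W); every one is W ⇒ L
n=12: can move to 10, which is L ⇒ W
n=13: can move to 11, which is L ⇒ W
n=14: can move to 11, which is L ⇒ W
n=15: moves to 13(W), 12(W), 7(W); every one is W ⇒ L
n=16: moves to 14(W), 13(W), 8(W); every one is W ⇒ L
n=17: can move to 15, which is L ⇒ W
n=18: can move to 16, which is L ⇒ W
n=19: can move to 16, which is L ⇒ W
n=20: moves to 18(W), 17(W), 12(W); every one is W ⇒ L
n=21: moves to 19(W), 18(W), 13(W); every one is W ⇒ L
n=22: can move to 20, which is L ⇒ W
n=23: can move to 21, which is L ⇒ W
n=24: can move to 21, which is L ⇒ W
n=25: moves to 23(W), 22(W), 17(W); every one is W ⇒ L
n=26: moves to 24(W), 23(W), 18(W); every one is W ⇒ L
L entries with 1 ≤ n ≤ 26 (n=0 is outside the asked range and is not counted): n = 1, 5, 6, 10, 11, 15, 16, 20, 21, 25, 26; that makes 11.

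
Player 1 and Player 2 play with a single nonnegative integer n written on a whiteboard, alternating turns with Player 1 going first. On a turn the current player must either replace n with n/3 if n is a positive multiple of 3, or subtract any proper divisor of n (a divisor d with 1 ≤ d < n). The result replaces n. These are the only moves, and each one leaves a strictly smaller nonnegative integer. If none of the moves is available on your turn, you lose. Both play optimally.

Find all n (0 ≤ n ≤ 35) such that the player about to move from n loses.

0, 1, 4, 7, 9, 11, 13, 15, 17, 19, 23, 25, 28, 31

Work bottom-up. With no move the player to move loses. Otherwise the position is W if at least one move leads to an L position for the opponent, and L if every move leads to a W.
n=0: no move → L
n=1: no move → L
n=2: can move to 1, which is L ⇒ W
n=3: can move to 1, which is L ⇒ W
n=4: moves to 2(W), 3(W); every one is W ⇒ L
n=5: can move to 4, which is L ⇒ W
n=6: can move to 4, which is L ⇒ W
n=7: the only move is to 6(W), a W ⇒ L
n=8: can move to 4, which is L ⇒ W
n=9: moves to 3(W), 6(W), 8(W); every one is W ⇒ L
n=10: can move to 9, which is L ⇒ W
n=11: the only move is to 10(W), a W ⇒ L
n=12: can move to 4, which is L ⇒ W
n=13: the only move is to 12(W), a W ⇒ L
n=14: can move to 7, which is L ⇒ W
n=15: moves to 5(W), 10(W), 12(W), 14(W); every one is W ⇒ L
n=16: can move to 15, which is L ⇒ W
n=17: the only move is to 16(W), a W ⇒ L
n=18: can move to 9, which is L ⇒ W
n=19: the only move is to 18(W), a W ⇒ L
n=20: can move to 15, which is L ⇒ W
n=21: can move to 7, which is L ⇒ W
n=22: can move to 11, which is L ⇒ W
n=23: the only move is to 22(W), a W ⇒ L
n=24: can move to 23, which is L ⇒ W
n=25: moves to 20(W), 24(W); every one is W ⇒ L
n=26: can move to 13, which is L ⇒ W
n=27: can move to 9, which is L ⇒ W
n=28: moves to 14(W), 21(W), 24(W), 26(W), 27(W); every one is W ⇒ L
n=29: can move to 28, which is L ⇒ W
n=30: can move to 15, which is L ⇒ W
n=31: the only move is to 30(W), a W ⇒ L
n=32: can move to 28, which is L ⇒ W
n=33: can move to 11, which is L ⇒ W
n=34: can move to 17, which is L ⇒ W
n=35: can move to 28, which is L ⇒ W
Reading off the rows marked L gives the requested list; there are 14 such values of n.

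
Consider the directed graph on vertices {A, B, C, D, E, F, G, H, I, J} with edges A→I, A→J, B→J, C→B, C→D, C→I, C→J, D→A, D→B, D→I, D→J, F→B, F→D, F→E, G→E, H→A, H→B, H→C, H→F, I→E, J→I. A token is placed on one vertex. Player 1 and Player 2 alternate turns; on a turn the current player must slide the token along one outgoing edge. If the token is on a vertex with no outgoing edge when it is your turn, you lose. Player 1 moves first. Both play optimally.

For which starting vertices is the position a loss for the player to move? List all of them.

E, H, J

Build the W/L table. Terminal = L. A non-terminal position is W if it has a move to some L; otherwise it is L.
Every edge goes from a vertex to one that appears earlier in the order E, I, J, A, B, D, C, F, G, H, so processing vertices in that order labels each vertex after all of its successors.
E: no outgoing edge → L
I: W (go to E, an L position)
J: L (sole option I(W) is W)
A: W (go to J, an L position)
B: W (go to J, an L position)
D: W (go to J, an L position)
C: W (go to J, an L position)
F: W (go to E, an L position)
G: W (go to E, an L position)
H: L (options F(W), C(W), B(W), A(W) are all W)
The losing starting vertices are exactly the entries labelled L in this table (3 of them).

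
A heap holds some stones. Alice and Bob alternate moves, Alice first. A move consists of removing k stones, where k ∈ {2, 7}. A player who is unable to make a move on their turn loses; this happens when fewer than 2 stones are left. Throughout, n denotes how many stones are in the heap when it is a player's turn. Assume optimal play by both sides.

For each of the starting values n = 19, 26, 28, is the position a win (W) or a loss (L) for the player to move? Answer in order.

19: L, 26: W, 28: L

Build the W/L table. Terminal = L. A non-terminal position is W if it has a move to some L; otherwise it is L.
n=0: no move → L
n=1: no move → L
n=2: can move to 0, which is L ⇒ W
n=3: can move to 1, which is L ⇒ W
n=4: the only move is to 2(W), a W ⇒ L
n=5: the only move is to 3(W), a W ⇒ L
n=6: can move to 4, which is L ⇒ W
n=7: can move to 5, which is L ⇒ W
n=8: can move to 1, which is L ⇒ W
n=9: moves to 7(W), 2(W); every one is W ⇒ L
n=10: moves to 8(W), 3(W); every one is W ⇒ L
n=11: can move to 9, which is L ⇒ W
n=12: can move to 10, which is L ⇒ W
n=13: moves to 11(W), 6(W); every one is W ⇒ L
n=14: moves to 12(W), 7(W); every one is W ⇒ L
n=15: can move to 13, which is L ⇒ W
n=16: can move to 14, which is L ⇒ W
n=17: can move to 10, which is L ⇒ W
n=18: moves to 16(W), 11(W); every one is W ⇒ L
n=19: moves to 17(W), 12(W); every one is W ⇒ L
n=20: can move to 18, which is L ⇒ W
n=21: can move to 19, which is L ⇒ W
n=22: moves to 20(W), 15(W); every one is W ⇒ L
n=23: moves to 21(W), 16(W); every one is W ⇒ L
n=24: can move to 22, which is L ⇒ W
n=25: can move to 23, which is L ⇒ W
n=26: can move to 19, which is L ⇒ W
n=27: moves to 25(W), 20(W); every one is W ⇒ L
n=28: moves to 26(W), 21(W); every one is W ⇒ L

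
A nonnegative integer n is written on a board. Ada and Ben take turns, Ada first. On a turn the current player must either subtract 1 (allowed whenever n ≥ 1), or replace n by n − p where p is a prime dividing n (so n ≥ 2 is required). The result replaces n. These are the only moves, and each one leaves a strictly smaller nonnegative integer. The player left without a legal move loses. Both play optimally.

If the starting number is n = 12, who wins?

Label each position W (a win for the player to move) or L (a loss). A position with no legal move is L; any other position is W exactly when some move reaches an L, and L when every move reaches a W.
n=0: no move → L
n=1: reaches L-position 0 → W
n=2: reaches L-position 0 → W
n=3: reaches L-position 0 → W
n=4: only reaches 2(W), 3(W), all W → L
n=5: reaches L-position 0 → W
n=6: reaches L-position 4 → W
n=7: reaches L-position 0 → W
n=8: only reaches 6(W), 7(W), all W → L
n=9: reaches L-position 8 → W
n=10: reaches L-position 8 → W
n=11: reaches L-position 0 → W
n=12: only reaches 9(W), 10(W), 11(W), all W → L
The starting position 12 is L: whatever Ada does, the opponent receives a W position.

Ben wins.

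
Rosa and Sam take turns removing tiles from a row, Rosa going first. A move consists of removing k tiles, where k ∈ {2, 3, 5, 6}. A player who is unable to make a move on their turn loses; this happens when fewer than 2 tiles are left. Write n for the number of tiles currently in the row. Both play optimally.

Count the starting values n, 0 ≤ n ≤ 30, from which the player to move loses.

8

Build the W/L table. Terminal = L. A non-terminal position is W if it has a move to some L; otherwise it is L.
n=0: no move → L
n=1: no move → L
n=2: can move to 0, which is L ⇒ W
n=3: can move to 1, which is L ⇒ W
n=4: can move to 1, which is L ⇒ W
n=5: can move to 0, which is L ⇒ W
n=6: can move to 1, which is L ⇒ W
n=7: can move to 1, which is L ⇒ W
n=8: moves to 6(W), 5(W), 3(W), 2(W); every one is W ⇒ L
n=9: moves to 7(W), 6(W), 4(W), 3(W); every one is W ⇒ L
n=10: can move to 8, which is L ⇒ W
n=11: can move to 9, which is L ⇒ W
n=12: can move to 9, which is L ⇒ W
n=13: can move to 8, which is L ⇒ W
n=14: can move to 9, which is L ⇒ W
n=15: can move to 9, which is L ⇒ W
n=16: moves to 14(W), 13(W), 11(W), 10(W); every one is W ⇒ L
n=17: moves to 15(W), 14(W), 12(W), 11(W); every one is W ⇒ L
n=18: can move to 16, which is L ⇒ W
n=19: can move to 17, which is L ⇒ W
n=20: can move to 17, which is L ⇒ W
n=21: can move to 16, which is L ⇒ W
n=22: can move to 17, which is L ⇒ W
n=23: can move to 17, which is L ⇒ W
n=24: moves to 22(W), 21(W), 19(W), 18(W); every one is W ⇒ L
n=25: moves to 23(W), 22(W), 20(W), 19(W); every one is W ⇒ L
n=26: can move to 24, which is L ⇒ W
n=27: can move to 25, which is L ⇒ W
n=28: can move to 25, which is L ⇒ W
n=29: can move to 24, which is L ⇒ W
n=30: can move to 25, which is L ⇒ W
L entries with 0 ≤ n ≤ 30: n = 0, 1, 8, 9, 16, 17, 24, 25; that makes 8.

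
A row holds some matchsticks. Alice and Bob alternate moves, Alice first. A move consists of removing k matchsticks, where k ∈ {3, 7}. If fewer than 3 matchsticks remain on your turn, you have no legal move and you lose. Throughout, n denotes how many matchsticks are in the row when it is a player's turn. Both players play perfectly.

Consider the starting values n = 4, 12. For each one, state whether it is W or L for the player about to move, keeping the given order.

Label each position W (a win for the player to move) or L (a loss). A position with no legal move is L; any other position is W exactly when some move reaches an L, and L when every move reaches a W.
n=0: no move → L
n=1: no move → L
n=2: no move → L
n=3: W (go to 0, an L position)
n=4: W (go to 1, an L position)
n=5: W (go to 2, an L position)
n=6: L (sole option 3(W) is W)
n=7: W (go to 0, an L position)
n=8: W (go to 1, an L position)
n=9: W (go to 6, an L position)
n=10: L (options 7(W), 3(W) are all W)
n=11: L (options 8(W), 4(W) are all W)
n=12: L (options 9(W), 5(W) are all W)

4: W, 12: L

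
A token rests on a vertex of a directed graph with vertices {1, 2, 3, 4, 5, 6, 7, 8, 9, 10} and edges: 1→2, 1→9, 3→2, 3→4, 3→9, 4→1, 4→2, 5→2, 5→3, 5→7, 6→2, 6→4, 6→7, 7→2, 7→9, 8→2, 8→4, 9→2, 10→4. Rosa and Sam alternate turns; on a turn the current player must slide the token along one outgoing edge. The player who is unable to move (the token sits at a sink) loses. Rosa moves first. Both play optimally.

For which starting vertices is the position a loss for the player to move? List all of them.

Positions with no move are L. A position that does have a move is losing for the player to move precisely when every available move leads to a winning position for the opponent. Fill in the labels:
Every edge goes from a vertex to one that appears earlier in the order 2, 9, 1, 4, 3, 7, 8, 5, 6, 10, so processing vertices in that order labels each vertex after all of its successors.
2: no outgoing edge → L
9: W (go to 2, an L position)
1: W (go to 2, an L position)
4: W (go to 2, an L position)
3: W (go to 2, an L position)
7: W (go to 2, an L position)
8: W (go to 2, an L position)
5: W (go to 2, an L position)
6: W (go to 2, an L position)
10: L (sole option 4(W) is W)
The losing starting vertices are exactly the entries labelled L in this table (2 of them).

2, 10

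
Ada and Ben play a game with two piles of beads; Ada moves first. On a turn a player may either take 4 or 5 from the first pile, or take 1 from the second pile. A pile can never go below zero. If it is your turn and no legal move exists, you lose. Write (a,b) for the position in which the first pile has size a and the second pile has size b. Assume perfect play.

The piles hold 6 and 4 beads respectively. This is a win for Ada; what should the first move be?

Move to (2,4).

Compute win/loss labels from the base case upward. A position with no move is L. Any other position is W if it can reach an L in one move, else L.
No move ever increases a pile, so every position that can arise here has a ≤ 6 and b ≤ 4; it is enough to label the cells with 0 ≤ a ≤ 6 and 0 ≤ b ≤ 4.
Every move lowers a or b (never raises either), so fill the grid row by row in increasing a, and left to right within a row: each cell's successors are then already labelled.
      b=0  b=1  b=2  b=3  b=4
a=0:    L    W    L    W    L
a=1:    L    W    L    W    L
a=2:    L    W    L    W    L
a=3:    L    W    L    W    L
a=4:    W    L    W    L    W
a=5:    W    L    W    L    W
a=6:    W    L    W    L    W
Cells with no legal move (terminal, hence L): (0,0), (1,0), (2,0), (3,0).
The remaining L cells, each justified by listing all of its moves:
(0,2): →(0,1)(W) only, which is W, so L
(0,4): →(0,3)(W) only, which is W, so L
(1,2): →(1,1)(W) only, which is W, so L
(1,4): →(1,3)(W) only, which is W, so L
(2,2): →(2,1)(W) only, which is W, so L
(2,4): →(2,3)(W) only, which is W, so L
(3,2): →(3,1)(W) only, which is W, so L
(3,4): →(3,3)(W) only, which is W, so L
(4,1): →(0,1)(W), (4,0)(W) — all W, so L
(4,3): →(0,3)(W), (4,2)(W) — all W, so L
(5,1): →(1,1)(W), (0,1)(W), (5,0)(W) — all W, so L
(5,3): →(1,3)(W), (0,3)(W), (5,2)(W) — all W, so L
(6,1): →(2,1)(W), (1,1)(W), (6,0)(W) — all W, so L
(6,3): →(2,3)(W), (1,3)(W), (6,2)(W) — all W, so L
Every other cell has at least one move into one of the L cells above, so it is W.
From (6,4), the L positions reachable in one move are: (2,4), (1,4), (6,3). Any move reaching one of these is winning.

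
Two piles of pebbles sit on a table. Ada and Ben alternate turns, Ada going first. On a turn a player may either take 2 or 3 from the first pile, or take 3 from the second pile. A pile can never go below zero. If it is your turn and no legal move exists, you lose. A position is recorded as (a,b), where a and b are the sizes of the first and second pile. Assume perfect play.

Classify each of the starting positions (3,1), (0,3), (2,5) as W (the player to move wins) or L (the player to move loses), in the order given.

(3,1): W, (0,3): W, (2,5): L

Compute win/loss labels from the base case upward. A position with no move is L. Any other position is W if it can reach an L in one move, else L.
No move ever increases a pile, so every position that can arise here has a ≤ 3 and b ≤ 5; it is enough to label the cells with 0 ≤ a ≤ 3 and 0 ≤ b ≤ 5.
Every move lowers a or b (never raises either), so fill the grid row by row in increasing a, and left to right within a row: each cell's successors are then already labelled.
      b=0  b=1  b=2  b=3  b=4  b=5
a=0:    L    L    L    W    W    W
a=1:    L    L    L    W    W    W
a=2:    W    W    W    L    L    L
a=3:    W    W    W    L    L    L
Cells with no legal move (terminal, hence L): (0,0), (0,1), (0,2), (1,0), (1,1), (1,2).
The remaining L cells, each justified by listing all of its moves:
(2,3): L (options (0,3)(W), (2,0)(W) are all W)
(2,4): L (options (0,4)(W), (2,1)(W) are all W)
(2,5): L (options (0,5)(W), (2,2)(W) are all W)
(3,3): L (options (1,3)(W), (0,3)(W), (3,0)(W) are all W)
(3,4): L (options (1,4)(W), (0,4)(W), (3,1)(W) are all W)
(3,5): L (options (1,5)(W), (0,5)(W), (3,2)(W) are all W)
Every other cell has at least one move into one of the L cells above, so it is W.
(3,1): the move to (1,1) reaches an L cell, so W
(0,3): the move to (0,0) reaches an L cell, so W
(2,5): one of the L cells justified above, so L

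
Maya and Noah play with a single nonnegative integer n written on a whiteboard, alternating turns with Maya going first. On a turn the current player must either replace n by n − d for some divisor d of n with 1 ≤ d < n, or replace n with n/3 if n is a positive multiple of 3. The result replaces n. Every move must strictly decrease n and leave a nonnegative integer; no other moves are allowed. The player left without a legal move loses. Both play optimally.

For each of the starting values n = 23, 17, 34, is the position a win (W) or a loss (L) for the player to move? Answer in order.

Label each position W (a win for the player to move) or L (a loss). A position with no legal move is L; any other position is W exactly when some move reaches an L, and L when every move reaches a W.
n=0: no move → L
n=1: no move → L
n=2: →1(L), so W
n=3: →1(L), so W
n=4: →2(W), 3(W) — all W, so L
n=5: →4(L), so W
n=6: →4(L), so W
n=7: →6(W) only, which is W, so L
n=8: →4(L), so W
n=9: →3(W), 6(W), 8(W) — all W, so L
n=10: →9(L), so W
n=11: →10(W) only, which is W, so L
n=12: →4(L), so W
n=13: →12(W) only, which is W, so L
n=14: →7(L), so W
n=15: →5(W), 10(W), 12(W), 14(W) — all W, so L
n=16: →15(L), so W
n=17: →16(W) only, which is W, so L
n=18: →9(L), so W
n=19: →18(W) only, which is W, so L
n=20: →15(L), so W
n=21: →7(L), so W
n=22: →11(L), so W
n=23: →22(W) only, which is W, so L
n=24: →23(L), so W
n=25: →20(W), 24(W) — all W, so L
n=26: →13(L), so W
n=27: →9(L), so W
n=28: →14(W), 21(W), 24(W), 26(W), 27(W) — all W, so L
n=29: →28(L), so W
n=30: →15(L), so W
n=31: →30(W) only, which is W, so L
n=32: →28(L), so W
n=33: →11(L), so W
n=34: →17(L), so W

23: L, 17: L, 34: W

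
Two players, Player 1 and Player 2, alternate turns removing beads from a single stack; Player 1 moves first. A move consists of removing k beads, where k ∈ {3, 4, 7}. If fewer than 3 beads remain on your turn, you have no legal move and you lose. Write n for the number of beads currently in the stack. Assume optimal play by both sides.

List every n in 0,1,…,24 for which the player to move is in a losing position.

0, 1, 2, 10, 11, 12, 20, 21, 22

Classify positions by backward induction: terminal positions (no move available) are L. From any other position, the mover wins iff some move reaches an L.
n=0: no move → L
n=1: no move → L
n=2: no move → L
n=3: reaches L-position 0 → W
n=4: reaches L-position 1 → W
n=5: reaches L-position 2 → W
n=6: reaches L-position 2 → W
n=7: reaches L-position 0 → W
n=8: reaches L-position 1 → W
n=9: reaches L-position 2 → W
n=10: only reaches 7(W), 6(W), 3(W), all W → L
n=11: only reaches 8(W), 7(W), 4(W), all W → L
n=12: only reaches 9(W), 8(W), 5(W), all W → L
n=13: reaches L-position 10 → W
n=14: reaches L-position 11 → W
n=15: reaches L-position 12 → W
n=16: reaches L-position 12 → W
n=17: reaches L-position 10 → W
n=18: reaches L-position 11 → W
n=19: reaches L-position 12 → W
n=20: only reaches 17(W), 16(W), 13(W), all W → L
n=21: only reaches 18(W), 17(W), 14(W), all W → L
n=22: only reaches 19(W), 18(W), 15(W), all W → L
n=23: reaches L-position 20 → W
n=24: reaches L-position 21 → W
Reading off the rows marked L gives the requested list; there are 9 such values of n.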